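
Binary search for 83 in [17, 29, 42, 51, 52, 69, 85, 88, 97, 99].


Step 1: lo=0, hi=9, mid=4, val=52
Step 2: lo=5, hi=9, mid=7, val=88
Step 3: lo=5, hi=6, mid=5, val=69
Step 4: lo=6, hi=6, mid=6, val=85

Not found


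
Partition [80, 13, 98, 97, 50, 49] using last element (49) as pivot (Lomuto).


Pivot: 49
  13 <= 49: swap -> [13, 80, 98, 97, 50, 49]
Place pivot at 1: [13, 49, 98, 97, 50, 80]

Partitioned: [13, 49, 98, 97, 50, 80]


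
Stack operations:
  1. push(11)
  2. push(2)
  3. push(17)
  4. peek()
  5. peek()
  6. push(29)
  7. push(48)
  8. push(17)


push(11) -> [11]
push(2) -> [11, 2]
push(17) -> [11, 2, 17]
peek()->17
peek()->17
push(29) -> [11, 2, 17, 29]
push(48) -> [11, 2, 17, 29, 48]
push(17) -> [11, 2, 17, 29, 48, 17]

Final stack: [11, 2, 17, 29, 48, 17]


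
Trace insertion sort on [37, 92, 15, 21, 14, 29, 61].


Initial: [37, 92, 15, 21, 14, 29, 61]
Insert 92: [37, 92, 15, 21, 14, 29, 61]
Insert 15: [15, 37, 92, 21, 14, 29, 61]
Insert 21: [15, 21, 37, 92, 14, 29, 61]
Insert 14: [14, 15, 21, 37, 92, 29, 61]
Insert 29: [14, 15, 21, 29, 37, 92, 61]
Insert 61: [14, 15, 21, 29, 37, 61, 92]

Sorted: [14, 15, 21, 29, 37, 61, 92]


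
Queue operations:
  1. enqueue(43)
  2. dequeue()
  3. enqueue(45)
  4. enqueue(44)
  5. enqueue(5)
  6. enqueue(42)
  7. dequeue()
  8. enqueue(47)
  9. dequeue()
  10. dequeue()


enqueue(43) -> [43]
dequeue()->43, []
enqueue(45) -> [45]
enqueue(44) -> [45, 44]
enqueue(5) -> [45, 44, 5]
enqueue(42) -> [45, 44, 5, 42]
dequeue()->45, [44, 5, 42]
enqueue(47) -> [44, 5, 42, 47]
dequeue()->44, [5, 42, 47]
dequeue()->5, [42, 47]

Final queue: [42, 47]


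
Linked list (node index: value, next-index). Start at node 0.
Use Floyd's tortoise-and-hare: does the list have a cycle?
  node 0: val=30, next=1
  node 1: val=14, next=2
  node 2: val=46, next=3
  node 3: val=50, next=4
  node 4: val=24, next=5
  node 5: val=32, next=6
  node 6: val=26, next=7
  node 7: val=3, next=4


Floyd's tortoise (slow, +1) and hare (fast, +2):
  init: slow=0, fast=0
  step 1: slow=1, fast=2
  step 2: slow=2, fast=4
  step 3: slow=3, fast=6
  step 4: slow=4, fast=4
  slow == fast at node 4: cycle detected

Cycle: yes


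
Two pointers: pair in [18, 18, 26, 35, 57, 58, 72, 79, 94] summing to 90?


lo=0(18)+hi=8(94)=112
lo=0(18)+hi=7(79)=97
lo=0(18)+hi=6(72)=90

Yes: 18+72=90


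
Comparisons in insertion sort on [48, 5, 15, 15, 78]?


Algorithm: insertion sort
Input: [48, 5, 15, 15, 78]
Sorted: [5, 15, 15, 48, 78]

6


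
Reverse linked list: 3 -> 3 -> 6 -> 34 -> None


Step 1: curr=3, set curr.next=prev(None) | reversed so far: 3
Step 2: curr=3, set curr.next=prev(3) | reversed so far: 3 -> 3
Step 3: curr=6, set curr.next=prev(3) | reversed so far: 6 -> 3 -> 3
Step 4: curr=34, set curr.next=prev(6) | reversed so far: 34 -> 6 -> 3 -> 3

34 -> 6 -> 3 -> 3 -> None


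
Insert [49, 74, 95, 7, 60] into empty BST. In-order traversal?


Insert 49: root
Insert 74: R from 49
Insert 95: R from 49 -> R from 74
Insert 7: L from 49
Insert 60: R from 49 -> L from 74

In-order: [7, 49, 60, 74, 95]


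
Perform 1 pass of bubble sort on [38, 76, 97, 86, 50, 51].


Initial: [38, 76, 97, 86, 50, 51]
Pass 1: [38, 76, 86, 50, 51, 97] (3 swaps)

After 1 pass: [38, 76, 86, 50, 51, 97]


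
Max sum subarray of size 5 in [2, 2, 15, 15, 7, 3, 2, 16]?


[0:5]: 41
[1:6]: 42
[2:7]: 42
[3:8]: 43

Max: 43 at [3:8]


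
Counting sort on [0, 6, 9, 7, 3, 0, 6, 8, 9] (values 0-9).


Input: [0, 6, 9, 7, 3, 0, 6, 8, 9]
Counts: [2, 0, 0, 1, 0, 0, 2, 1, 1, 2]

Sorted: [0, 0, 3, 6, 6, 7, 8, 9, 9]


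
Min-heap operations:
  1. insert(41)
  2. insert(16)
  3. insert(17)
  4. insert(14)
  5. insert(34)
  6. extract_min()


insert(41) -> [41]
insert(16) -> [16, 41]
insert(17) -> [16, 41, 17]
insert(14) -> [14, 16, 17, 41]
insert(34) -> [14, 16, 17, 41, 34]
extract_min()->14, [16, 34, 17, 41]

Final heap: [16, 34, 17, 41]


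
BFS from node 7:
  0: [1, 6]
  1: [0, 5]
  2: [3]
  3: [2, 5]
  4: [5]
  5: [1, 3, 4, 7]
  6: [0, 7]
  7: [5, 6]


Visit 7, enqueue [5, 6]
Visit 5, enqueue [1, 3, 4]
Visit 6, enqueue [0]
Visit 1, enqueue []
Visit 3, enqueue [2]
Visit 4, enqueue []
Visit 0, enqueue []
Visit 2, enqueue []

BFS order: [7, 5, 6, 1, 3, 4, 0, 2]


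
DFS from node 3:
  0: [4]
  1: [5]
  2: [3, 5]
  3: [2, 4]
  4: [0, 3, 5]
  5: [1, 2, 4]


Visit 3, push [4, 2]
Visit 2, push [5]
Visit 5, push [4, 1]
Visit 1, push []
Visit 4, push [0]
Visit 0, push []

DFS order: [3, 2, 5, 1, 4, 0]


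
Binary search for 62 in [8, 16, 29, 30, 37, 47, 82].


Step 1: lo=0, hi=6, mid=3, val=30
Step 2: lo=4, hi=6, mid=5, val=47
Step 3: lo=6, hi=6, mid=6, val=82

Not found


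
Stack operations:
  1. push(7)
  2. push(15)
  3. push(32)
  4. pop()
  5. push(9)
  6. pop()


push(7) -> [7]
push(15) -> [7, 15]
push(32) -> [7, 15, 32]
pop()->32, [7, 15]
push(9) -> [7, 15, 9]
pop()->9, [7, 15]

Final stack: [7, 15]


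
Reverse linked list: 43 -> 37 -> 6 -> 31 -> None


Step 1: curr=43, set curr.next=prev(None) | reversed so far: 43
Step 2: curr=37, set curr.next=prev(43) | reversed so far: 37 -> 43
Step 3: curr=6, set curr.next=prev(37) | reversed so far: 6 -> 37 -> 43
Step 4: curr=31, set curr.next=prev(6) | reversed so far: 31 -> 6 -> 37 -> 43

31 -> 6 -> 37 -> 43 -> None


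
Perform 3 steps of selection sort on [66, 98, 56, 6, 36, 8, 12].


Initial: [66, 98, 56, 6, 36, 8, 12]
Step 1: min=6 at 3
  Swap: [6, 98, 56, 66, 36, 8, 12]
Step 2: min=8 at 5
  Swap: [6, 8, 56, 66, 36, 98, 12]
Step 3: min=12 at 6
  Swap: [6, 8, 12, 66, 36, 98, 56]

After 3 steps: [6, 8, 12, 66, 36, 98, 56]


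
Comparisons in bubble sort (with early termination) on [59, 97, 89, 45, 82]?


Algorithm: bubble sort (with early termination)
Input: [59, 97, 89, 45, 82]
Sorted: [45, 59, 82, 89, 97]

10


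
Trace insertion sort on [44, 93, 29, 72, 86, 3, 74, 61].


Initial: [44, 93, 29, 72, 86, 3, 74, 61]
Insert 93: [44, 93, 29, 72, 86, 3, 74, 61]
Insert 29: [29, 44, 93, 72, 86, 3, 74, 61]
Insert 72: [29, 44, 72, 93, 86, 3, 74, 61]
Insert 86: [29, 44, 72, 86, 93, 3, 74, 61]
Insert 3: [3, 29, 44, 72, 86, 93, 74, 61]
Insert 74: [3, 29, 44, 72, 74, 86, 93, 61]
Insert 61: [3, 29, 44, 61, 72, 74, 86, 93]

Sorted: [3, 29, 44, 61, 72, 74, 86, 93]


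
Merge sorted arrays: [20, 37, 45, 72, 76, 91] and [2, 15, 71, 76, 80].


Take 2 from B
Take 15 from B
Take 20 from A
Take 37 from A
Take 45 from A
Take 71 from B
Take 72 from A
Take 76 from A
Take 76 from B
Take 80 from B

Merged: [2, 15, 20, 37, 45, 71, 72, 76, 76, 80, 91]


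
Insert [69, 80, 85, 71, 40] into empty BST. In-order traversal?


Insert 69: root
Insert 80: R from 69
Insert 85: R from 69 -> R from 80
Insert 71: R from 69 -> L from 80
Insert 40: L from 69

In-order: [40, 69, 71, 80, 85]


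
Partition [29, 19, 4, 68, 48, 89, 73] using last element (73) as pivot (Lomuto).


Pivot: 73
  29 <= 73: advance i (no swap)
  19 <= 73: advance i (no swap)
  4 <= 73: advance i (no swap)
  68 <= 73: advance i (no swap)
  48 <= 73: advance i (no swap)
Place pivot at 5: [29, 19, 4, 68, 48, 73, 89]

Partitioned: [29, 19, 4, 68, 48, 73, 89]


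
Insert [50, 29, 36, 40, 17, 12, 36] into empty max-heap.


Insert 50: [50]
Insert 29: [50, 29]
Insert 36: [50, 29, 36]
Insert 40: [50, 40, 36, 29]
Insert 17: [50, 40, 36, 29, 17]
Insert 12: [50, 40, 36, 29, 17, 12]
Insert 36: [50, 40, 36, 29, 17, 12, 36]

Final heap: [50, 40, 36, 29, 17, 12, 36]


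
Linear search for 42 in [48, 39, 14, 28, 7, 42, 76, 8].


i=0: 48!=42
i=1: 39!=42
i=2: 14!=42
i=3: 28!=42
i=4: 7!=42
i=5: 42==42 found!

Found at 5, 6 comps


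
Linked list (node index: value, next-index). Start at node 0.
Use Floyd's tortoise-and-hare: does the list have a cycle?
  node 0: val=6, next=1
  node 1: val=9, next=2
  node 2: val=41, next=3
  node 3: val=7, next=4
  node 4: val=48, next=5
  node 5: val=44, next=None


Floyd's tortoise (slow, +1) and hare (fast, +2):
  init: slow=0, fast=0
  step 1: slow=1, fast=2
  step 2: slow=2, fast=4
  step 3: fast 4->5->None, no cycle

Cycle: no


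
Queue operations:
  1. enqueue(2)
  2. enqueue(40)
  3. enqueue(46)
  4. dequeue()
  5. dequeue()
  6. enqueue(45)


enqueue(2) -> [2]
enqueue(40) -> [2, 40]
enqueue(46) -> [2, 40, 46]
dequeue()->2, [40, 46]
dequeue()->40, [46]
enqueue(45) -> [46, 45]

Final queue: [46, 45]


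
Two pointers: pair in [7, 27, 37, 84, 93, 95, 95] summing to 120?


lo=0(7)+hi=6(95)=102
lo=1(27)+hi=6(95)=122
lo=1(27)+hi=5(95)=122
lo=1(27)+hi=4(93)=120

Yes: 27+93=120


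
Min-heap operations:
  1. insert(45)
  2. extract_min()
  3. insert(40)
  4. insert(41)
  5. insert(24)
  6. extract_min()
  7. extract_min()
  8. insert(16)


insert(45) -> [45]
extract_min()->45, []
insert(40) -> [40]
insert(41) -> [40, 41]
insert(24) -> [24, 41, 40]
extract_min()->24, [40, 41]
extract_min()->40, [41]
insert(16) -> [16, 41]

Final heap: [16, 41]


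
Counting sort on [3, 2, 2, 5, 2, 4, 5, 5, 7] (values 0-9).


Input: [3, 2, 2, 5, 2, 4, 5, 5, 7]
Counts: [0, 0, 3, 1, 1, 3, 0, 1, 0, 0]

Sorted: [2, 2, 2, 3, 4, 5, 5, 5, 7]


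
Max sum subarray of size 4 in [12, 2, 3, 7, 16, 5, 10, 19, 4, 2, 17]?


[0:4]: 24
[1:5]: 28
[2:6]: 31
[3:7]: 38
[4:8]: 50
[5:9]: 38
[6:10]: 35
[7:11]: 42

Max: 50 at [4:8]


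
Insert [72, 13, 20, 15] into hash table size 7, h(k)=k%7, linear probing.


Insert 72: h=2 -> slot 2
Insert 13: h=6 -> slot 6
Insert 20: h=6, 1 probes -> slot 0
Insert 15: h=1 -> slot 1

Table: [20, 15, 72, None, None, None, 13]


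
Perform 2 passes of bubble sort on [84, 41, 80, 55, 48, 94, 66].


Initial: [84, 41, 80, 55, 48, 94, 66]
Pass 1: [41, 80, 55, 48, 84, 66, 94] (5 swaps)
Pass 2: [41, 55, 48, 80, 66, 84, 94] (3 swaps)

After 2 passes: [41, 55, 48, 80, 66, 84, 94]


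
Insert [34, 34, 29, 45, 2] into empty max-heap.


Insert 34: [34]
Insert 34: [34, 34]
Insert 29: [34, 34, 29]
Insert 45: [45, 34, 29, 34]
Insert 2: [45, 34, 29, 34, 2]

Final heap: [45, 34, 29, 34, 2]


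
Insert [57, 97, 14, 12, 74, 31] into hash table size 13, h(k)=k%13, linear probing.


Insert 57: h=5 -> slot 5
Insert 97: h=6 -> slot 6
Insert 14: h=1 -> slot 1
Insert 12: h=12 -> slot 12
Insert 74: h=9 -> slot 9
Insert 31: h=5, 2 probes -> slot 7

Table: [None, 14, None, None, None, 57, 97, 31, None, 74, None, None, 12]


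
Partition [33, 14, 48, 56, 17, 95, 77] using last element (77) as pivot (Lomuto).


Pivot: 77
  33 <= 77: advance i (no swap)
  14 <= 77: advance i (no swap)
  48 <= 77: advance i (no swap)
  56 <= 77: advance i (no swap)
  17 <= 77: advance i (no swap)
Place pivot at 5: [33, 14, 48, 56, 17, 77, 95]

Partitioned: [33, 14, 48, 56, 17, 77, 95]


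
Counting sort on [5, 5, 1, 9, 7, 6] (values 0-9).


Input: [5, 5, 1, 9, 7, 6]
Counts: [0, 1, 0, 0, 0, 2, 1, 1, 0, 1]

Sorted: [1, 5, 5, 6, 7, 9]


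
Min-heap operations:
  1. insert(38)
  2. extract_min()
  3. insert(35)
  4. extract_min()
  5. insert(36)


insert(38) -> [38]
extract_min()->38, []
insert(35) -> [35]
extract_min()->35, []
insert(36) -> [36]

Final heap: [36]


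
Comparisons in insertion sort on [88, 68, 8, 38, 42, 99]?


Algorithm: insertion sort
Input: [88, 68, 8, 38, 42, 99]
Sorted: [8, 38, 42, 68, 88, 99]

10


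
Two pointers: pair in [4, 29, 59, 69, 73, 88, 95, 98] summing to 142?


lo=0(4)+hi=7(98)=102
lo=1(29)+hi=7(98)=127
lo=2(59)+hi=7(98)=157
lo=2(59)+hi=6(95)=154
lo=2(59)+hi=5(88)=147
lo=2(59)+hi=4(73)=132
lo=3(69)+hi=4(73)=142

Yes: 69+73=142


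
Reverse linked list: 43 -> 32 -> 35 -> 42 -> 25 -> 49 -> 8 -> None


Step 1: curr=43, set curr.next=prev(None) | reversed so far: 43
Step 2: curr=32, set curr.next=prev(43) | reversed so far: 32 -> 43
Step 3: curr=35, set curr.next=prev(32) | reversed so far: 35 -> 32 -> 43
Step 4: curr=42, set curr.next=prev(35) | reversed so far: 42 -> 35 -> 32 -> 43
Step 5: curr=25, set curr.next=prev(42) | reversed so far: 25 -> 42 -> 35 -> 32 -> 43
Step 6: curr=49, set curr.next=prev(25) | reversed so far: 49 -> 25 -> 42 -> 35 -> 32 -> 43
Step 7: curr=8, set curr.next=prev(49) | reversed so far: 8 -> 49 -> 25 -> 42 -> 35 -> 32 -> 43

8 -> 49 -> 25 -> 42 -> 35 -> 32 -> 43 -> None


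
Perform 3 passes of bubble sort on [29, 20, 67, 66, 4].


Initial: [29, 20, 67, 66, 4]
Pass 1: [20, 29, 66, 4, 67] (3 swaps)
Pass 2: [20, 29, 4, 66, 67] (1 swaps)
Pass 3: [20, 4, 29, 66, 67] (1 swaps)

After 3 passes: [20, 4, 29, 66, 67]


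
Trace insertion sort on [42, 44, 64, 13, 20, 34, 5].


Initial: [42, 44, 64, 13, 20, 34, 5]
Insert 44: [42, 44, 64, 13, 20, 34, 5]
Insert 64: [42, 44, 64, 13, 20, 34, 5]
Insert 13: [13, 42, 44, 64, 20, 34, 5]
Insert 20: [13, 20, 42, 44, 64, 34, 5]
Insert 34: [13, 20, 34, 42, 44, 64, 5]
Insert 5: [5, 13, 20, 34, 42, 44, 64]

Sorted: [5, 13, 20, 34, 42, 44, 64]


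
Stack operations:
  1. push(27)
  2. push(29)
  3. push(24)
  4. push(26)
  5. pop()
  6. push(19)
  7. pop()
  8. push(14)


push(27) -> [27]
push(29) -> [27, 29]
push(24) -> [27, 29, 24]
push(26) -> [27, 29, 24, 26]
pop()->26, [27, 29, 24]
push(19) -> [27, 29, 24, 19]
pop()->19, [27, 29, 24]
push(14) -> [27, 29, 24, 14]

Final stack: [27, 29, 24, 14]


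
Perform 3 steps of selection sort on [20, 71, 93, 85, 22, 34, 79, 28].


Initial: [20, 71, 93, 85, 22, 34, 79, 28]
Step 1: min=20 at 0
  Swap: [20, 71, 93, 85, 22, 34, 79, 28]
Step 2: min=22 at 4
  Swap: [20, 22, 93, 85, 71, 34, 79, 28]
Step 3: min=28 at 7
  Swap: [20, 22, 28, 85, 71, 34, 79, 93]

After 3 steps: [20, 22, 28, 85, 71, 34, 79, 93]


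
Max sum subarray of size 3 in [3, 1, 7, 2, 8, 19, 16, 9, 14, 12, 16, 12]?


[0:3]: 11
[1:4]: 10
[2:5]: 17
[3:6]: 29
[4:7]: 43
[5:8]: 44
[6:9]: 39
[7:10]: 35
[8:11]: 42
[9:12]: 40

Max: 44 at [5:8]


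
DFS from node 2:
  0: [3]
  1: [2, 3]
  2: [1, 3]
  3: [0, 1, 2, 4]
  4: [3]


Visit 2, push [3, 1]
Visit 1, push [3]
Visit 3, push [4, 0]
Visit 0, push []
Visit 4, push []

DFS order: [2, 1, 3, 0, 4]


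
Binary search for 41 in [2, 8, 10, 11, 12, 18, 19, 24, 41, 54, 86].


Step 1: lo=0, hi=10, mid=5, val=18
Step 2: lo=6, hi=10, mid=8, val=41

Found at index 8


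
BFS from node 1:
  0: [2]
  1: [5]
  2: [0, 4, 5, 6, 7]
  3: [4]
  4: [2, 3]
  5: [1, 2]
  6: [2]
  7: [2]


Visit 1, enqueue [5]
Visit 5, enqueue [2]
Visit 2, enqueue [0, 4, 6, 7]
Visit 0, enqueue []
Visit 4, enqueue [3]
Visit 6, enqueue []
Visit 7, enqueue []
Visit 3, enqueue []

BFS order: [1, 5, 2, 0, 4, 6, 7, 3]


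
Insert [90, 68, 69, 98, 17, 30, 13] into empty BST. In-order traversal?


Insert 90: root
Insert 68: L from 90
Insert 69: L from 90 -> R from 68
Insert 98: R from 90
Insert 17: L from 90 -> L from 68
Insert 30: L from 90 -> L from 68 -> R from 17
Insert 13: L from 90 -> L from 68 -> L from 17

In-order: [13, 17, 30, 68, 69, 90, 98]


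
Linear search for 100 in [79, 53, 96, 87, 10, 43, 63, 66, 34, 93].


i=0: 79!=100
i=1: 53!=100
i=2: 96!=100
i=3: 87!=100
i=4: 10!=100
i=5: 43!=100
i=6: 63!=100
i=7: 66!=100
i=8: 34!=100
i=9: 93!=100

Not found, 10 comps


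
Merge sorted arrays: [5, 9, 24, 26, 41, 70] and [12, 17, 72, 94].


Take 5 from A
Take 9 from A
Take 12 from B
Take 17 from B
Take 24 from A
Take 26 from A
Take 41 from A
Take 70 from A

Merged: [5, 9, 12, 17, 24, 26, 41, 70, 72, 94]


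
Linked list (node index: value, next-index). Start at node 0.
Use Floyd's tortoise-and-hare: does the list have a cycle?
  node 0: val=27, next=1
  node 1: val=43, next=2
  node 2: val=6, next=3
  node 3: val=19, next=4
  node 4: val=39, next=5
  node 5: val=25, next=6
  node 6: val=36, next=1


Floyd's tortoise (slow, +1) and hare (fast, +2):
  init: slow=0, fast=0
  step 1: slow=1, fast=2
  step 2: slow=2, fast=4
  step 3: slow=3, fast=6
  step 4: slow=4, fast=2
  step 5: slow=5, fast=4
  step 6: slow=6, fast=6
  slow == fast at node 6: cycle detected

Cycle: yes


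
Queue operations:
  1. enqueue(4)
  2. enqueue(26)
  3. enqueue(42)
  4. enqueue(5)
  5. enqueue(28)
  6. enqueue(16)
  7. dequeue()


enqueue(4) -> [4]
enqueue(26) -> [4, 26]
enqueue(42) -> [4, 26, 42]
enqueue(5) -> [4, 26, 42, 5]
enqueue(28) -> [4, 26, 42, 5, 28]
enqueue(16) -> [4, 26, 42, 5, 28, 16]
dequeue()->4, [26, 42, 5, 28, 16]

Final queue: [26, 42, 5, 28, 16]


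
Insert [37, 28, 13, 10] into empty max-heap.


Insert 37: [37]
Insert 28: [37, 28]
Insert 13: [37, 28, 13]
Insert 10: [37, 28, 13, 10]

Final heap: [37, 28, 13, 10]


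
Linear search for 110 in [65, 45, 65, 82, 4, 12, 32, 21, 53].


i=0: 65!=110
i=1: 45!=110
i=2: 65!=110
i=3: 82!=110
i=4: 4!=110
i=5: 12!=110
i=6: 32!=110
i=7: 21!=110
i=8: 53!=110

Not found, 9 comps


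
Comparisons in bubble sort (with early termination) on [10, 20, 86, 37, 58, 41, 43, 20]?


Algorithm: bubble sort (with early termination)
Input: [10, 20, 86, 37, 58, 41, 43, 20]
Sorted: [10, 20, 20, 37, 41, 43, 58, 86]

27


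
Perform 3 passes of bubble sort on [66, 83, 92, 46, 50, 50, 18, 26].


Initial: [66, 83, 92, 46, 50, 50, 18, 26]
Pass 1: [66, 83, 46, 50, 50, 18, 26, 92] (5 swaps)
Pass 2: [66, 46, 50, 50, 18, 26, 83, 92] (5 swaps)
Pass 3: [46, 50, 50, 18, 26, 66, 83, 92] (5 swaps)

After 3 passes: [46, 50, 50, 18, 26, 66, 83, 92]


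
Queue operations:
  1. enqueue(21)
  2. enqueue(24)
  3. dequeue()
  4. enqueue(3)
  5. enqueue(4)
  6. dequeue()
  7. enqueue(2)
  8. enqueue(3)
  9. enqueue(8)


enqueue(21) -> [21]
enqueue(24) -> [21, 24]
dequeue()->21, [24]
enqueue(3) -> [24, 3]
enqueue(4) -> [24, 3, 4]
dequeue()->24, [3, 4]
enqueue(2) -> [3, 4, 2]
enqueue(3) -> [3, 4, 2, 3]
enqueue(8) -> [3, 4, 2, 3, 8]

Final queue: [3, 4, 2, 3, 8]


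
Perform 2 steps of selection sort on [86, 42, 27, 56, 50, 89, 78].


Initial: [86, 42, 27, 56, 50, 89, 78]
Step 1: min=27 at 2
  Swap: [27, 42, 86, 56, 50, 89, 78]
Step 2: min=42 at 1
  Swap: [27, 42, 86, 56, 50, 89, 78]

After 2 steps: [27, 42, 86, 56, 50, 89, 78]


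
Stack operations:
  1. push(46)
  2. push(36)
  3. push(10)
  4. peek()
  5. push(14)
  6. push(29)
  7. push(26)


push(46) -> [46]
push(36) -> [46, 36]
push(10) -> [46, 36, 10]
peek()->10
push(14) -> [46, 36, 10, 14]
push(29) -> [46, 36, 10, 14, 29]
push(26) -> [46, 36, 10, 14, 29, 26]

Final stack: [46, 36, 10, 14, 29, 26]


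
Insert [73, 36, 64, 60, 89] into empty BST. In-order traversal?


Insert 73: root
Insert 36: L from 73
Insert 64: L from 73 -> R from 36
Insert 60: L from 73 -> R from 36 -> L from 64
Insert 89: R from 73

In-order: [36, 60, 64, 73, 89]


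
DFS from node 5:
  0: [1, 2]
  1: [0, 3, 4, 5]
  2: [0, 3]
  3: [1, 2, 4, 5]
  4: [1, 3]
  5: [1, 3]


Visit 5, push [3, 1]
Visit 1, push [4, 3, 0]
Visit 0, push [2]
Visit 2, push [3]
Visit 3, push [4]
Visit 4, push []

DFS order: [5, 1, 0, 2, 3, 4]


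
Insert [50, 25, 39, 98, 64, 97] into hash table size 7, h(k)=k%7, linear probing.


Insert 50: h=1 -> slot 1
Insert 25: h=4 -> slot 4
Insert 39: h=4, 1 probes -> slot 5
Insert 98: h=0 -> slot 0
Insert 64: h=1, 1 probes -> slot 2
Insert 97: h=6 -> slot 6

Table: [98, 50, 64, None, 25, 39, 97]


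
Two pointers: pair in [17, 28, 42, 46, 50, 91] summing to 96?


lo=0(17)+hi=5(91)=108
lo=0(17)+hi=4(50)=67
lo=1(28)+hi=4(50)=78
lo=2(42)+hi=4(50)=92
lo=3(46)+hi=4(50)=96

Yes: 46+50=96


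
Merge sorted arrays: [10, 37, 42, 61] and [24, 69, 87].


Take 10 from A
Take 24 from B
Take 37 from A
Take 42 from A
Take 61 from A

Merged: [10, 24, 37, 42, 61, 69, 87]


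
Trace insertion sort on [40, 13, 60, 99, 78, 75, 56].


Initial: [40, 13, 60, 99, 78, 75, 56]
Insert 13: [13, 40, 60, 99, 78, 75, 56]
Insert 60: [13, 40, 60, 99, 78, 75, 56]
Insert 99: [13, 40, 60, 99, 78, 75, 56]
Insert 78: [13, 40, 60, 78, 99, 75, 56]
Insert 75: [13, 40, 60, 75, 78, 99, 56]
Insert 56: [13, 40, 56, 60, 75, 78, 99]

Sorted: [13, 40, 56, 60, 75, 78, 99]


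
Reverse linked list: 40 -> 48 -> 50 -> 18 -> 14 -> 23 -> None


Step 1: curr=40, set curr.next=prev(None) | reversed so far: 40
Step 2: curr=48, set curr.next=prev(40) | reversed so far: 48 -> 40
Step 3: curr=50, set curr.next=prev(48) | reversed so far: 50 -> 48 -> 40
Step 4: curr=18, set curr.next=prev(50) | reversed so far: 18 -> 50 -> 48 -> 40
Step 5: curr=14, set curr.next=prev(18) | reversed so far: 14 -> 18 -> 50 -> 48 -> 40
Step 6: curr=23, set curr.next=prev(14) | reversed so far: 23 -> 14 -> 18 -> 50 -> 48 -> 40

23 -> 14 -> 18 -> 50 -> 48 -> 40 -> None


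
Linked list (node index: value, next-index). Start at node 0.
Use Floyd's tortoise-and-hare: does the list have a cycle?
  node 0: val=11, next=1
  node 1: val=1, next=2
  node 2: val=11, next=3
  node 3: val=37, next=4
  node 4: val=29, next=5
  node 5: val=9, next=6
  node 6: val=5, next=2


Floyd's tortoise (slow, +1) and hare (fast, +2):
  init: slow=0, fast=0
  step 1: slow=1, fast=2
  step 2: slow=2, fast=4
  step 3: slow=3, fast=6
  step 4: slow=4, fast=3
  step 5: slow=5, fast=5
  slow == fast at node 5: cycle detected

Cycle: yes


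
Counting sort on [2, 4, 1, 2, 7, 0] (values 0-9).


Input: [2, 4, 1, 2, 7, 0]
Counts: [1, 1, 2, 0, 1, 0, 0, 1, 0, 0]

Sorted: [0, 1, 2, 2, 4, 7]


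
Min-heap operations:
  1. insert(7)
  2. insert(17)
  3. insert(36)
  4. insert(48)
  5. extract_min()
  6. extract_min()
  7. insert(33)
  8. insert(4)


insert(7) -> [7]
insert(17) -> [7, 17]
insert(36) -> [7, 17, 36]
insert(48) -> [7, 17, 36, 48]
extract_min()->7, [17, 48, 36]
extract_min()->17, [36, 48]
insert(33) -> [33, 48, 36]
insert(4) -> [4, 33, 36, 48]

Final heap: [4, 33, 36, 48]


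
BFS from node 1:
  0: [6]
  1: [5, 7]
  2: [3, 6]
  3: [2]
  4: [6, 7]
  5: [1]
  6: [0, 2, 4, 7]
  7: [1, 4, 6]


Visit 1, enqueue [5, 7]
Visit 5, enqueue []
Visit 7, enqueue [4, 6]
Visit 4, enqueue []
Visit 6, enqueue [0, 2]
Visit 0, enqueue []
Visit 2, enqueue [3]
Visit 3, enqueue []

BFS order: [1, 5, 7, 4, 6, 0, 2, 3]


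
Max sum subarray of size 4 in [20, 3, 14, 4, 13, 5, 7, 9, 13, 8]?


[0:4]: 41
[1:5]: 34
[2:6]: 36
[3:7]: 29
[4:8]: 34
[5:9]: 34
[6:10]: 37

Max: 41 at [0:4]


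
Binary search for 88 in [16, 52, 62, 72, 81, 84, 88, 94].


Step 1: lo=0, hi=7, mid=3, val=72
Step 2: lo=4, hi=7, mid=5, val=84
Step 3: lo=6, hi=7, mid=6, val=88

Found at index 6


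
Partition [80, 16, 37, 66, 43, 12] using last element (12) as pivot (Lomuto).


Pivot: 12
Place pivot at 0: [12, 16, 37, 66, 43, 80]

Partitioned: [12, 16, 37, 66, 43, 80]


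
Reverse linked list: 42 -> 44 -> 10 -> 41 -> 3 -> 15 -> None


Step 1: curr=42, set curr.next=prev(None) | reversed so far: 42
Step 2: curr=44, set curr.next=prev(42) | reversed so far: 44 -> 42
Step 3: curr=10, set curr.next=prev(44) | reversed so far: 10 -> 44 -> 42
Step 4: curr=41, set curr.next=prev(10) | reversed so far: 41 -> 10 -> 44 -> 42
Step 5: curr=3, set curr.next=prev(41) | reversed so far: 3 -> 41 -> 10 -> 44 -> 42
Step 6: curr=15, set curr.next=prev(3) | reversed so far: 15 -> 3 -> 41 -> 10 -> 44 -> 42

15 -> 3 -> 41 -> 10 -> 44 -> 42 -> None


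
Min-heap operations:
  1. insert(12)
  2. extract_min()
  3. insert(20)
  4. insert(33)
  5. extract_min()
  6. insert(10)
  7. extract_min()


insert(12) -> [12]
extract_min()->12, []
insert(20) -> [20]
insert(33) -> [20, 33]
extract_min()->20, [33]
insert(10) -> [10, 33]
extract_min()->10, [33]

Final heap: [33]


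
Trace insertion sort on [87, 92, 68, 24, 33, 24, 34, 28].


Initial: [87, 92, 68, 24, 33, 24, 34, 28]
Insert 92: [87, 92, 68, 24, 33, 24, 34, 28]
Insert 68: [68, 87, 92, 24, 33, 24, 34, 28]
Insert 24: [24, 68, 87, 92, 33, 24, 34, 28]
Insert 33: [24, 33, 68, 87, 92, 24, 34, 28]
Insert 24: [24, 24, 33, 68, 87, 92, 34, 28]
Insert 34: [24, 24, 33, 34, 68, 87, 92, 28]
Insert 28: [24, 24, 28, 33, 34, 68, 87, 92]

Sorted: [24, 24, 28, 33, 34, 68, 87, 92]


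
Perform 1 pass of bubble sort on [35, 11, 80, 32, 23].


Initial: [35, 11, 80, 32, 23]
Pass 1: [11, 35, 32, 23, 80] (3 swaps)

After 1 pass: [11, 35, 32, 23, 80]


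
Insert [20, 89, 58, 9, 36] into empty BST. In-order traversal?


Insert 20: root
Insert 89: R from 20
Insert 58: R from 20 -> L from 89
Insert 9: L from 20
Insert 36: R from 20 -> L from 89 -> L from 58

In-order: [9, 20, 36, 58, 89]


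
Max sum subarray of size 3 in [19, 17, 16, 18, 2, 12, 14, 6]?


[0:3]: 52
[1:4]: 51
[2:5]: 36
[3:6]: 32
[4:7]: 28
[5:8]: 32

Max: 52 at [0:3]


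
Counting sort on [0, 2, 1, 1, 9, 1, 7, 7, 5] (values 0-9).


Input: [0, 2, 1, 1, 9, 1, 7, 7, 5]
Counts: [1, 3, 1, 0, 0, 1, 0, 2, 0, 1]

Sorted: [0, 1, 1, 1, 2, 5, 7, 7, 9]


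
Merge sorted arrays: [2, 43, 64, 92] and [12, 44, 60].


Take 2 from A
Take 12 from B
Take 43 from A
Take 44 from B
Take 60 from B

Merged: [2, 12, 43, 44, 60, 64, 92]


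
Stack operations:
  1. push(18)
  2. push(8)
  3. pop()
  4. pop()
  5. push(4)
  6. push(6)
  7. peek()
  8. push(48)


push(18) -> [18]
push(8) -> [18, 8]
pop()->8, [18]
pop()->18, []
push(4) -> [4]
push(6) -> [4, 6]
peek()->6
push(48) -> [4, 6, 48]

Final stack: [4, 6, 48]


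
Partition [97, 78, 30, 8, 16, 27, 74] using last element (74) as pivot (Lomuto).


Pivot: 74
  30 <= 74: swap -> [30, 78, 97, 8, 16, 27, 74]
  8 <= 74: swap -> [30, 8, 97, 78, 16, 27, 74]
  16 <= 74: swap -> [30, 8, 16, 78, 97, 27, 74]
  27 <= 74: swap -> [30, 8, 16, 27, 97, 78, 74]
Place pivot at 4: [30, 8, 16, 27, 74, 78, 97]

Partitioned: [30, 8, 16, 27, 74, 78, 97]


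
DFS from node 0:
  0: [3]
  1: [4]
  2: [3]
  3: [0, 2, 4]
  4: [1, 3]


Visit 0, push [3]
Visit 3, push [4, 2]
Visit 2, push []
Visit 4, push [1]
Visit 1, push []

DFS order: [0, 3, 2, 4, 1]


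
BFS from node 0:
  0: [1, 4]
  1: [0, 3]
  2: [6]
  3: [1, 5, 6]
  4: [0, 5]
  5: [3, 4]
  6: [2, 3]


Visit 0, enqueue [1, 4]
Visit 1, enqueue [3]
Visit 4, enqueue [5]
Visit 3, enqueue [6]
Visit 5, enqueue []
Visit 6, enqueue [2]
Visit 2, enqueue []

BFS order: [0, 1, 4, 3, 5, 6, 2]


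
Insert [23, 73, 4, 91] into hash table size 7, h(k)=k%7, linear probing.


Insert 23: h=2 -> slot 2
Insert 73: h=3 -> slot 3
Insert 4: h=4 -> slot 4
Insert 91: h=0 -> slot 0

Table: [91, None, 23, 73, 4, None, None]


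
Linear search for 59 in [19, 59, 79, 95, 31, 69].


i=0: 19!=59
i=1: 59==59 found!

Found at 1, 2 comps


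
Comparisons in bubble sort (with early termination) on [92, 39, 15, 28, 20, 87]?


Algorithm: bubble sort (with early termination)
Input: [92, 39, 15, 28, 20, 87]
Sorted: [15, 20, 28, 39, 87, 92]

14


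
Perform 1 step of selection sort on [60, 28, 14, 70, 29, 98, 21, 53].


Initial: [60, 28, 14, 70, 29, 98, 21, 53]
Step 1: min=14 at 2
  Swap: [14, 28, 60, 70, 29, 98, 21, 53]

After 1 step: [14, 28, 60, 70, 29, 98, 21, 53]


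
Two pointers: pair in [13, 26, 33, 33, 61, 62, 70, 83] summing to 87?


lo=0(13)+hi=7(83)=96
lo=0(13)+hi=6(70)=83
lo=1(26)+hi=6(70)=96
lo=1(26)+hi=5(62)=88
lo=1(26)+hi=4(61)=87

Yes: 26+61=87


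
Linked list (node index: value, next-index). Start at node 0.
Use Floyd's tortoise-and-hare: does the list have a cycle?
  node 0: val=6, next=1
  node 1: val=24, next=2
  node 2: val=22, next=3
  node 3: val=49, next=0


Floyd's tortoise (slow, +1) and hare (fast, +2):
  init: slow=0, fast=0
  step 1: slow=1, fast=2
  step 2: slow=2, fast=0
  step 3: slow=3, fast=2
  step 4: slow=0, fast=0
  slow == fast at node 0: cycle detected

Cycle: yes


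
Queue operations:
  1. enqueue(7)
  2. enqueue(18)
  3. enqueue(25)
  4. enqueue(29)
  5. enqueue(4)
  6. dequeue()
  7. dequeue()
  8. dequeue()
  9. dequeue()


enqueue(7) -> [7]
enqueue(18) -> [7, 18]
enqueue(25) -> [7, 18, 25]
enqueue(29) -> [7, 18, 25, 29]
enqueue(4) -> [7, 18, 25, 29, 4]
dequeue()->7, [18, 25, 29, 4]
dequeue()->18, [25, 29, 4]
dequeue()->25, [29, 4]
dequeue()->29, [4]

Final queue: [4]


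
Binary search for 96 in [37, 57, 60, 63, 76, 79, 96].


Step 1: lo=0, hi=6, mid=3, val=63
Step 2: lo=4, hi=6, mid=5, val=79
Step 3: lo=6, hi=6, mid=6, val=96

Found at index 6


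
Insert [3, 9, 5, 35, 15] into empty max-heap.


Insert 3: [3]
Insert 9: [9, 3]
Insert 5: [9, 3, 5]
Insert 35: [35, 9, 5, 3]
Insert 15: [35, 15, 5, 3, 9]

Final heap: [35, 15, 5, 3, 9]


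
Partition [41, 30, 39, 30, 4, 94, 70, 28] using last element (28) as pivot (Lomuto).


Pivot: 28
  4 <= 28: swap -> [4, 30, 39, 30, 41, 94, 70, 28]
Place pivot at 1: [4, 28, 39, 30, 41, 94, 70, 30]

Partitioned: [4, 28, 39, 30, 41, 94, 70, 30]


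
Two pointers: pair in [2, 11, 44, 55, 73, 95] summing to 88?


lo=0(2)+hi=5(95)=97
lo=0(2)+hi=4(73)=75
lo=1(11)+hi=4(73)=84
lo=2(44)+hi=4(73)=117
lo=2(44)+hi=3(55)=99

No pair found


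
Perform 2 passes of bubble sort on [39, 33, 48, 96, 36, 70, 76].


Initial: [39, 33, 48, 96, 36, 70, 76]
Pass 1: [33, 39, 48, 36, 70, 76, 96] (4 swaps)
Pass 2: [33, 39, 36, 48, 70, 76, 96] (1 swaps)

After 2 passes: [33, 39, 36, 48, 70, 76, 96]


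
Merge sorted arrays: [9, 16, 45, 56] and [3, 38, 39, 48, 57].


Take 3 from B
Take 9 from A
Take 16 from A
Take 38 from B
Take 39 from B
Take 45 from A
Take 48 from B
Take 56 from A

Merged: [3, 9, 16, 38, 39, 45, 48, 56, 57]


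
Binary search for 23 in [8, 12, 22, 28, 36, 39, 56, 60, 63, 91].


Step 1: lo=0, hi=9, mid=4, val=36
Step 2: lo=0, hi=3, mid=1, val=12
Step 3: lo=2, hi=3, mid=2, val=22
Step 4: lo=3, hi=3, mid=3, val=28

Not found


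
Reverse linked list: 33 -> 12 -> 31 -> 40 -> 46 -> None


Step 1: curr=33, set curr.next=prev(None) | reversed so far: 33
Step 2: curr=12, set curr.next=prev(33) | reversed so far: 12 -> 33
Step 3: curr=31, set curr.next=prev(12) | reversed so far: 31 -> 12 -> 33
Step 4: curr=40, set curr.next=prev(31) | reversed so far: 40 -> 31 -> 12 -> 33
Step 5: curr=46, set curr.next=prev(40) | reversed so far: 46 -> 40 -> 31 -> 12 -> 33

46 -> 40 -> 31 -> 12 -> 33 -> None


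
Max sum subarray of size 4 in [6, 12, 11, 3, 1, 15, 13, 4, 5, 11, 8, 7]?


[0:4]: 32
[1:5]: 27
[2:6]: 30
[3:7]: 32
[4:8]: 33
[5:9]: 37
[6:10]: 33
[7:11]: 28
[8:12]: 31

Max: 37 at [5:9]


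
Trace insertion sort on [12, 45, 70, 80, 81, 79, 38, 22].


Initial: [12, 45, 70, 80, 81, 79, 38, 22]
Insert 45: [12, 45, 70, 80, 81, 79, 38, 22]
Insert 70: [12, 45, 70, 80, 81, 79, 38, 22]
Insert 80: [12, 45, 70, 80, 81, 79, 38, 22]
Insert 81: [12, 45, 70, 80, 81, 79, 38, 22]
Insert 79: [12, 45, 70, 79, 80, 81, 38, 22]
Insert 38: [12, 38, 45, 70, 79, 80, 81, 22]
Insert 22: [12, 22, 38, 45, 70, 79, 80, 81]

Sorted: [12, 22, 38, 45, 70, 79, 80, 81]


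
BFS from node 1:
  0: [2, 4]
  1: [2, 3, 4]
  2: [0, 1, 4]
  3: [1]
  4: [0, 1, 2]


Visit 1, enqueue [2, 3, 4]
Visit 2, enqueue [0]
Visit 3, enqueue []
Visit 4, enqueue []
Visit 0, enqueue []

BFS order: [1, 2, 3, 4, 0]


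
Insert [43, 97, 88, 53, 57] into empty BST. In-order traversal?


Insert 43: root
Insert 97: R from 43
Insert 88: R from 43 -> L from 97
Insert 53: R from 43 -> L from 97 -> L from 88
Insert 57: R from 43 -> L from 97 -> L from 88 -> R from 53

In-order: [43, 53, 57, 88, 97]


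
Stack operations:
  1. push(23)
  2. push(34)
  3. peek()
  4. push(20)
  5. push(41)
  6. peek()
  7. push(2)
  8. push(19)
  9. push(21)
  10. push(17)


push(23) -> [23]
push(34) -> [23, 34]
peek()->34
push(20) -> [23, 34, 20]
push(41) -> [23, 34, 20, 41]
peek()->41
push(2) -> [23, 34, 20, 41, 2]
push(19) -> [23, 34, 20, 41, 2, 19]
push(21) -> [23, 34, 20, 41, 2, 19, 21]
push(17) -> [23, 34, 20, 41, 2, 19, 21, 17]

Final stack: [23, 34, 20, 41, 2, 19, 21, 17]


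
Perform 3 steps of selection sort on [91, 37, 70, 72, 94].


Initial: [91, 37, 70, 72, 94]
Step 1: min=37 at 1
  Swap: [37, 91, 70, 72, 94]
Step 2: min=70 at 2
  Swap: [37, 70, 91, 72, 94]
Step 3: min=72 at 3
  Swap: [37, 70, 72, 91, 94]

After 3 steps: [37, 70, 72, 91, 94]


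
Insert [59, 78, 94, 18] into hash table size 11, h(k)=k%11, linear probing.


Insert 59: h=4 -> slot 4
Insert 78: h=1 -> slot 1
Insert 94: h=6 -> slot 6
Insert 18: h=7 -> slot 7

Table: [None, 78, None, None, 59, None, 94, 18, None, None, None]


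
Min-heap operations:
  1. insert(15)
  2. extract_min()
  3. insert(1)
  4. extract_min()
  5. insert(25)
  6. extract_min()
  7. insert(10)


insert(15) -> [15]
extract_min()->15, []
insert(1) -> [1]
extract_min()->1, []
insert(25) -> [25]
extract_min()->25, []
insert(10) -> [10]

Final heap: [10]


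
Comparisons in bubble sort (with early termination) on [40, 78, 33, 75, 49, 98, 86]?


Algorithm: bubble sort (with early termination)
Input: [40, 78, 33, 75, 49, 98, 86]
Sorted: [33, 40, 49, 75, 78, 86, 98]

15


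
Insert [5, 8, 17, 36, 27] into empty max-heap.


Insert 5: [5]
Insert 8: [8, 5]
Insert 17: [17, 5, 8]
Insert 36: [36, 17, 8, 5]
Insert 27: [36, 27, 8, 5, 17]

Final heap: [36, 27, 8, 5, 17]


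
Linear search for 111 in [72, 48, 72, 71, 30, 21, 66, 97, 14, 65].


i=0: 72!=111
i=1: 48!=111
i=2: 72!=111
i=3: 71!=111
i=4: 30!=111
i=5: 21!=111
i=6: 66!=111
i=7: 97!=111
i=8: 14!=111
i=9: 65!=111

Not found, 10 comps


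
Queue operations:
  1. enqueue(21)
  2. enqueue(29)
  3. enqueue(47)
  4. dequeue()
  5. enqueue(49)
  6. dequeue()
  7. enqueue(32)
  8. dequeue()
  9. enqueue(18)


enqueue(21) -> [21]
enqueue(29) -> [21, 29]
enqueue(47) -> [21, 29, 47]
dequeue()->21, [29, 47]
enqueue(49) -> [29, 47, 49]
dequeue()->29, [47, 49]
enqueue(32) -> [47, 49, 32]
dequeue()->47, [49, 32]
enqueue(18) -> [49, 32, 18]

Final queue: [49, 32, 18]


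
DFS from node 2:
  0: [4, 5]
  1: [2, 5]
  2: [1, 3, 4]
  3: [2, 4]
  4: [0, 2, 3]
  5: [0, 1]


Visit 2, push [4, 3, 1]
Visit 1, push [5]
Visit 5, push [0]
Visit 0, push [4]
Visit 4, push [3]
Visit 3, push []

DFS order: [2, 1, 5, 0, 4, 3]


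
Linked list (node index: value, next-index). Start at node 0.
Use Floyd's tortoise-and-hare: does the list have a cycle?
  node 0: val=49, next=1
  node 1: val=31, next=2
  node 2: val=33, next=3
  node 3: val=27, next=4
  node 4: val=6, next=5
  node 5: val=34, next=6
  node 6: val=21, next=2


Floyd's tortoise (slow, +1) and hare (fast, +2):
  init: slow=0, fast=0
  step 1: slow=1, fast=2
  step 2: slow=2, fast=4
  step 3: slow=3, fast=6
  step 4: slow=4, fast=3
  step 5: slow=5, fast=5
  slow == fast at node 5: cycle detected

Cycle: yes


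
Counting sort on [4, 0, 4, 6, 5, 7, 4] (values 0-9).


Input: [4, 0, 4, 6, 5, 7, 4]
Counts: [1, 0, 0, 0, 3, 1, 1, 1, 0, 0]

Sorted: [0, 4, 4, 4, 5, 6, 7]


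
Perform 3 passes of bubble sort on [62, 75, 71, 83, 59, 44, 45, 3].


Initial: [62, 75, 71, 83, 59, 44, 45, 3]
Pass 1: [62, 71, 75, 59, 44, 45, 3, 83] (5 swaps)
Pass 2: [62, 71, 59, 44, 45, 3, 75, 83] (4 swaps)
Pass 3: [62, 59, 44, 45, 3, 71, 75, 83] (4 swaps)

After 3 passes: [62, 59, 44, 45, 3, 71, 75, 83]


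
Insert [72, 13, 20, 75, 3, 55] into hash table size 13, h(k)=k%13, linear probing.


Insert 72: h=7 -> slot 7
Insert 13: h=0 -> slot 0
Insert 20: h=7, 1 probes -> slot 8
Insert 75: h=10 -> slot 10
Insert 3: h=3 -> slot 3
Insert 55: h=3, 1 probes -> slot 4

Table: [13, None, None, 3, 55, None, None, 72, 20, None, 75, None, None]


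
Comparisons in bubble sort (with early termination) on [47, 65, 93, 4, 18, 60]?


Algorithm: bubble sort (with early termination)
Input: [47, 65, 93, 4, 18, 60]
Sorted: [4, 18, 47, 60, 65, 93]

14


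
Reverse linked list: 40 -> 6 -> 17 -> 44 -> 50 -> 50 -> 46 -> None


Step 1: curr=40, set curr.next=prev(None) | reversed so far: 40
Step 2: curr=6, set curr.next=prev(40) | reversed so far: 6 -> 40
Step 3: curr=17, set curr.next=prev(6) | reversed so far: 17 -> 6 -> 40
Step 4: curr=44, set curr.next=prev(17) | reversed so far: 44 -> 17 -> 6 -> 40
Step 5: curr=50, set curr.next=prev(44) | reversed so far: 50 -> 44 -> 17 -> 6 -> 40
Step 6: curr=50, set curr.next=prev(50) | reversed so far: 50 -> 50 -> 44 -> 17 -> 6 -> 40
Step 7: curr=46, set curr.next=prev(50) | reversed so far: 46 -> 50 -> 50 -> 44 -> 17 -> 6 -> 40

46 -> 50 -> 50 -> 44 -> 17 -> 6 -> 40 -> None


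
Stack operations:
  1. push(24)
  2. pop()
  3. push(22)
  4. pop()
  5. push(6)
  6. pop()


push(24) -> [24]
pop()->24, []
push(22) -> [22]
pop()->22, []
push(6) -> [6]
pop()->6, []

Final stack: []


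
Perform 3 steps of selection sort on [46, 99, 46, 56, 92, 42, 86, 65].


Initial: [46, 99, 46, 56, 92, 42, 86, 65]
Step 1: min=42 at 5
  Swap: [42, 99, 46, 56, 92, 46, 86, 65]
Step 2: min=46 at 2
  Swap: [42, 46, 99, 56, 92, 46, 86, 65]
Step 3: min=46 at 5
  Swap: [42, 46, 46, 56, 92, 99, 86, 65]

After 3 steps: [42, 46, 46, 56, 92, 99, 86, 65]


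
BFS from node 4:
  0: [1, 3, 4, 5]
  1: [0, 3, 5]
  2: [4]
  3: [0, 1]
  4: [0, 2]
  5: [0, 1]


Visit 4, enqueue [0, 2]
Visit 0, enqueue [1, 3, 5]
Visit 2, enqueue []
Visit 1, enqueue []
Visit 3, enqueue []
Visit 5, enqueue []

BFS order: [4, 0, 2, 1, 3, 5]


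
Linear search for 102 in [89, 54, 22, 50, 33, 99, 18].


i=0: 89!=102
i=1: 54!=102
i=2: 22!=102
i=3: 50!=102
i=4: 33!=102
i=5: 99!=102
i=6: 18!=102

Not found, 7 comps


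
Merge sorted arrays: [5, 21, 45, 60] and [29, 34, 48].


Take 5 from A
Take 21 from A
Take 29 from B
Take 34 from B
Take 45 from A
Take 48 from B

Merged: [5, 21, 29, 34, 45, 48, 60]


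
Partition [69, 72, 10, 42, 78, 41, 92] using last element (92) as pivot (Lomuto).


Pivot: 92
  69 <= 92: advance i (no swap)
  72 <= 92: advance i (no swap)
  10 <= 92: advance i (no swap)
  42 <= 92: advance i (no swap)
  78 <= 92: advance i (no swap)
  41 <= 92: advance i (no swap)
Place pivot at 6: [69, 72, 10, 42, 78, 41, 92]

Partitioned: [69, 72, 10, 42, 78, 41, 92]


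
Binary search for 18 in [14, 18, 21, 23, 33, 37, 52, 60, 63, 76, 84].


Step 1: lo=0, hi=10, mid=5, val=37
Step 2: lo=0, hi=4, mid=2, val=21
Step 3: lo=0, hi=1, mid=0, val=14
Step 4: lo=1, hi=1, mid=1, val=18

Found at index 1


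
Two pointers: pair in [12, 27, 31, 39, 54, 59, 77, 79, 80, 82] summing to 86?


lo=0(12)+hi=9(82)=94
lo=0(12)+hi=8(80)=92
lo=0(12)+hi=7(79)=91
lo=0(12)+hi=6(77)=89
lo=0(12)+hi=5(59)=71
lo=1(27)+hi=5(59)=86

Yes: 27+59=86


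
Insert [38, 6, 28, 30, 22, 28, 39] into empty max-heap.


Insert 38: [38]
Insert 6: [38, 6]
Insert 28: [38, 6, 28]
Insert 30: [38, 30, 28, 6]
Insert 22: [38, 30, 28, 6, 22]
Insert 28: [38, 30, 28, 6, 22, 28]
Insert 39: [39, 30, 38, 6, 22, 28, 28]

Final heap: [39, 30, 38, 6, 22, 28, 28]


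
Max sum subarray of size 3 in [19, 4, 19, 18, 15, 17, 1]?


[0:3]: 42
[1:4]: 41
[2:5]: 52
[3:6]: 50
[4:7]: 33

Max: 52 at [2:5]


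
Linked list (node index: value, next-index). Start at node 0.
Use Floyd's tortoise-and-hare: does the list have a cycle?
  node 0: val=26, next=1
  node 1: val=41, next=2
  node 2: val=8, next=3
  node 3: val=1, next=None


Floyd's tortoise (slow, +1) and hare (fast, +2):
  init: slow=0, fast=0
  step 1: slow=1, fast=2
  step 2: fast 2->3->None, no cycle

Cycle: no


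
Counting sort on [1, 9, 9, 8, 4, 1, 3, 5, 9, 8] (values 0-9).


Input: [1, 9, 9, 8, 4, 1, 3, 5, 9, 8]
Counts: [0, 2, 0, 1, 1, 1, 0, 0, 2, 3]

Sorted: [1, 1, 3, 4, 5, 8, 8, 9, 9, 9]


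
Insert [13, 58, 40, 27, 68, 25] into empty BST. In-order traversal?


Insert 13: root
Insert 58: R from 13
Insert 40: R from 13 -> L from 58
Insert 27: R from 13 -> L from 58 -> L from 40
Insert 68: R from 13 -> R from 58
Insert 25: R from 13 -> L from 58 -> L from 40 -> L from 27

In-order: [13, 25, 27, 40, 58, 68]


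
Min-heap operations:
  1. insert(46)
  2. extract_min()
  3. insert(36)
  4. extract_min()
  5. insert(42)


insert(46) -> [46]
extract_min()->46, []
insert(36) -> [36]
extract_min()->36, []
insert(42) -> [42]

Final heap: [42]


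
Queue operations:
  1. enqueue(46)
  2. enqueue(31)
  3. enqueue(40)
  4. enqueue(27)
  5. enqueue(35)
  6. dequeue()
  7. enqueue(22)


enqueue(46) -> [46]
enqueue(31) -> [46, 31]
enqueue(40) -> [46, 31, 40]
enqueue(27) -> [46, 31, 40, 27]
enqueue(35) -> [46, 31, 40, 27, 35]
dequeue()->46, [31, 40, 27, 35]
enqueue(22) -> [31, 40, 27, 35, 22]

Final queue: [31, 40, 27, 35, 22]


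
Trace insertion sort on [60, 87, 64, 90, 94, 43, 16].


Initial: [60, 87, 64, 90, 94, 43, 16]
Insert 87: [60, 87, 64, 90, 94, 43, 16]
Insert 64: [60, 64, 87, 90, 94, 43, 16]
Insert 90: [60, 64, 87, 90, 94, 43, 16]
Insert 94: [60, 64, 87, 90, 94, 43, 16]
Insert 43: [43, 60, 64, 87, 90, 94, 16]
Insert 16: [16, 43, 60, 64, 87, 90, 94]

Sorted: [16, 43, 60, 64, 87, 90, 94]
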